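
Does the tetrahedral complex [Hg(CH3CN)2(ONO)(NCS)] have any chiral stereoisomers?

In a tetrahedral complex all four positions are equivalent and every pair of ligands is adjacent — there is no cis/trans distinction.
Only one geometric arrangement is possible.

no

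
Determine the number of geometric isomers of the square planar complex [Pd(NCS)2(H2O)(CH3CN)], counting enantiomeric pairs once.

2

Working through the distinct placements yields 2 geometric isomers: NCS cis; NCS trans.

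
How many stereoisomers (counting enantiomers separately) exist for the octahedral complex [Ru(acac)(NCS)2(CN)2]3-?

In an octahedral complex each vertex has one trans partner and four cis neighbours.
Each acac is bidentate and must span two cis positions.
Systematic placement gives 3 geometric isomers: NCS cis, CN trans; NCS cis, CN cis (chiral); NCS trans, CN cis.
One of these lacks any improper symmetry element and so occurs as an enantiomeric pair, giving 3 + 1 = 4 stereoisomers in total.

4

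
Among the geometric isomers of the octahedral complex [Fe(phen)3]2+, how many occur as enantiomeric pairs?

1

An octahedron has six vertices in three trans pairs; every non-trans pair is cis.
Each phen is bidentate and must span two cis positions.
Only one geometric arrangement is possible; it has no improper symmetry element, so it exists as a pair of enantiomers (2 stereoisomers).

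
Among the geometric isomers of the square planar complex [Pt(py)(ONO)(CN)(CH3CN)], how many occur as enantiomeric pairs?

0

A square has two trans pairs of vertices; adjacent vertices are cis.
The distinct arrangements are (3 in all): (CH3CN/ONO trans, CN/py trans); (CH3CN/py trans, CN/ONO trans); (CH3CN/CN trans, ONO/py trans).
Each arrangement has an internal mirror plane or centre of symmetry, so none is chiral.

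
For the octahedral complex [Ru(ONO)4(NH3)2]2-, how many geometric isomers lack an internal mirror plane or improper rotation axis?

An octahedron has six vertices in three trans pairs; every non-trans pair is cis.
The distinct arrangements are (2 in all): NH3 trans; NH3 cis.
Each arrangement has an internal mirror plane or centre of symmetry, so none is chiral.

0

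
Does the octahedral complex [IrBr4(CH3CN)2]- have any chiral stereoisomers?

There are 2 geometric isomers: CH3CN trans; CH3CN cis.
Each arrangement has an internal mirror plane or centre of symmetry, so none is chiral.

no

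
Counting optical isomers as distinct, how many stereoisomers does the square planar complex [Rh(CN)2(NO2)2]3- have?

The distinct arrangements are (2 in all): CN cis; CN trans.
Each arrangement has an internal mirror plane or centre of symmetry, so none is chiral.

2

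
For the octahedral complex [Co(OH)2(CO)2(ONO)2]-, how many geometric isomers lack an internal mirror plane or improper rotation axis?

1

The distinct arrangements are (5 in all): OH trans, CO trans, ONO trans; OH cis, CO trans, ONO cis; OH cis, CO cis, ONO trans; OH cis, CO cis, ONO cis (chiral); OH trans, CO cis, ONO cis.
One of these lacks any improper symmetry element and so occurs as an enantiomeric pair, giving 5 + 1 = 6 stereoisomers in total.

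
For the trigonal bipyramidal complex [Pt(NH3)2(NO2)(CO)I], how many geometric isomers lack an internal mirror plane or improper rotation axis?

3

In a trigonal bipyramid the two axial positions differ from the three equatorial ones.
Systematic enumeration (placing each ligand type in turn and discarding arrangements equivalent by rotation or reflection) gives 7 geometric isomers.
Of these, 3 lack any improper symmetry element and so occur as enantiomeric pairs, giving 7 + 3 = 10 stereoisomers in total.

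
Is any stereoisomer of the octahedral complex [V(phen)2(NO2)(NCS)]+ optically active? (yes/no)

yes

Each phen is bidentate and must span two cis positions.
Systematic placement gives 2 geometric isomers: NO2 and NCS mutually trans; NO2 and NCS mutually cis (chiral).
One of these lacks any improper symmetry element and so occurs as an enantiomeric pair, giving 2 + 1 = 3 stereoisomers in total.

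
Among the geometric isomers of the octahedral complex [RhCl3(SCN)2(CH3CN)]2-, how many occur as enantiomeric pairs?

The six octahedral sites form three mutually perpendicular trans pairs.
There are 3 geometric isomers: Cl mer, SCN trans; Cl fac, SCN cis; Cl mer, SCN cis.
Each arrangement has an internal mirror plane or centre of symmetry, so none is chiral.

0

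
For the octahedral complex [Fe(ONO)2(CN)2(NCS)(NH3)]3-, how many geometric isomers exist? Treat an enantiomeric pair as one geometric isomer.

An octahedron has six vertices in three trans pairs; every non-trans pair is cis.
There are 6 geometric isomers: ONO trans, CN trans; ONO cis, CN trans; ONO trans, CN cis; ONO cis, CN cis (3 arrangements, 2 chiral).

6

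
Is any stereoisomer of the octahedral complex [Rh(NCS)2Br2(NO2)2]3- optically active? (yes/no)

yes

Systematic placement gives 5 geometric isomers: NCS trans, Br trans, NO2 trans; NCS cis, Br trans, NO2 cis; NCS cis, Br cis, NO2 trans; NCS cis, Br cis, NO2 cis (chiral); NCS trans, Br cis, NO2 cis.
One of these lacks any improper symmetry element and so occurs as an enantiomeric pair, giving 5 + 1 = 6 stereoisomers in total.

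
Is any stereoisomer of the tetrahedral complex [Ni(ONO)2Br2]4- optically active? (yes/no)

no

Only one geometric arrangement is possible.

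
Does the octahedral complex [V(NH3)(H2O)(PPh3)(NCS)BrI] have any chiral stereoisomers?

The six octahedral sites form three mutually perpendicular trans pairs.
Exhaustive case analysis gives 15 geometric isomers.
Of these, 15 lack any improper symmetry element and so occur as enantiomeric pairs, giving 15 + 15 = 30 stereoisomers in total.

yes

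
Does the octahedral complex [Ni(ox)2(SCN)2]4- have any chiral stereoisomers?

yes

The six octahedral sites form three mutually perpendicular trans pairs.
Each ox is bidentate and must span two cis positions.
Systematic placement gives 2 geometric isomers: SCN trans; SCN cis (chiral).
One of these lacks any improper symmetry element and so occurs as an enantiomeric pair, giving 2 + 1 = 3 stereoisomers in total.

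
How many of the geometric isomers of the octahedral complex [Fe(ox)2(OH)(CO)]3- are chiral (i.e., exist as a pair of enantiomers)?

1

The six octahedral sites form three mutually perpendicular trans pairs.
Each ox is bidentate and must span two cis positions.
The distinct arrangements are (2 in all): OH and CO mutually trans; OH and CO mutually cis (chiral).
One of these lacks any improper symmetry element and so occurs as an enantiomeric pair, giving 2 + 1 = 3 stereoisomers in total.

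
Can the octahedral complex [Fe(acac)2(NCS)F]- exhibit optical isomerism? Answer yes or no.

Each acac is bidentate and must span two cis positions.
Systematic placement gives 2 geometric isomers: NCS and F mutually trans; NCS and F mutually cis (chiral).
One of these lacks any improper symmetry element and so occurs as an enantiomeric pair, giving 2 + 1 = 3 stereoisomers in total.

yes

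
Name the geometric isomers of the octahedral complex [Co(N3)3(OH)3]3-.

The six octahedral sites form three mutually perpendicular trans pairs.
Systematic placement gives 2 geometric isomers: N3 mer; N3 fac.

fac and mer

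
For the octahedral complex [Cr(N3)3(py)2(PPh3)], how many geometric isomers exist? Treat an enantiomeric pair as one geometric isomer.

The distinct arrangements are (3 in all): N3 mer, py trans; N3 mer, py cis; N3 fac, py cis.

3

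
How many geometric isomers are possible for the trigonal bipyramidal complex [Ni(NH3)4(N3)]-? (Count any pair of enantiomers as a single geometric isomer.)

In a trigonal bipyramid the two axial positions differ from the three equatorial ones.
The distinct arrangements are (2 in all): N3 axial; N3 equatorial.

2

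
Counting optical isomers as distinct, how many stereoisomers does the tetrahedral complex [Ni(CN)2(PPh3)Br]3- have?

Only one geometric arrangement is possible.

1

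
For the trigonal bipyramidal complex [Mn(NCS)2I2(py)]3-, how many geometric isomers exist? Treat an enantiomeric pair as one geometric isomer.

A trigonal bipyramid has two axial and three equatorial sites, which are chemically inequivalent.
Exhaustive case analysis gives 5 geometric isomers.

5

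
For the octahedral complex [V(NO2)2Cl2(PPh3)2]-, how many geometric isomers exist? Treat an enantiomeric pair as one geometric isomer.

In an octahedral complex each vertex has one trans partner and four cis neighbours.
Systematic placement gives 5 geometric isomers: NO2 trans, Cl trans, PPh3 trans; NO2 cis, Cl trans, PPh3 cis; NO2 cis, Cl cis, PPh3 trans; NO2 cis, Cl cis, PPh3 cis (chiral); NO2 trans, Cl cis, PPh3 cis.

5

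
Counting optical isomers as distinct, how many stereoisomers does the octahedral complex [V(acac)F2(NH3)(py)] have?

6

The six octahedral sites form three mutually perpendicular trans pairs.
Each acac is bidentate and must span two cis positions.
The distinct arrangements are (4 in all): F trans; F cis (3 arrangements, 2 chiral).
Of these, 2 lack any improper symmetry element and so occur as enantiomeric pairs, giving 4 + 2 = 6 stereoisomers in total.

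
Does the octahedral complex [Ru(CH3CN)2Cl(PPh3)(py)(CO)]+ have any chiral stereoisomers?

yes

An octahedron has six vertices in three trans pairs; every non-trans pair is cis.
Exhaustive case analysis gives 9 geometric isomers.
Of these, 6 lack any improper symmetry element and so occur as enantiomeric pairs, giving 9 + 6 = 15 stereoisomers in total.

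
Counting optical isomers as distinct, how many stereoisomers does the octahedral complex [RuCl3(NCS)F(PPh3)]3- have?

5

In an octahedral complex each vertex has one trans partner and four cis neighbours.
Working through the distinct placements yields 4 geometric isomers: Cl mer (3 arrangements); Cl fac (chiral).
One of these lacks any improper symmetry element and so occurs as an enantiomeric pair, giving 4 + 1 = 5 stereoisomers in total.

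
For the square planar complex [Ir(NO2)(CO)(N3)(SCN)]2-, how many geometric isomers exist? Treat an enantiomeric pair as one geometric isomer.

A square has two trans pairs of vertices; adjacent vertices are cis.
Working through the distinct placements yields 3 geometric isomers: (CO/NO2 trans, N3/SCN trans); (CO/SCN trans, N3/NO2 trans); (CO/N3 trans, NO2/SCN trans).

3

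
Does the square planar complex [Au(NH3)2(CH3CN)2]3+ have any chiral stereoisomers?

Working through the distinct placements yields 2 geometric isomers: NH3 cis; NH3 trans.
Each arrangement has an internal mirror plane or centre of symmetry, so none is chiral.

no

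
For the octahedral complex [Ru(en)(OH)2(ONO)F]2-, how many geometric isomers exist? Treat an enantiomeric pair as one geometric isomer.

The six octahedral sites form three mutually perpendicular trans pairs.
Each en is bidentate and must span two cis positions.
Systematic placement gives 4 geometric isomers: OH cis (3 arrangements, 2 chiral); OH trans.

4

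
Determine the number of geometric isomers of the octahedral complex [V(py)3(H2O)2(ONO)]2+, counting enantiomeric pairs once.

3

The six octahedral sites form three mutually perpendicular trans pairs.
Systematic placement gives 3 geometric isomers: py mer, H2O trans; py mer, H2O cis; py fac, H2O cis.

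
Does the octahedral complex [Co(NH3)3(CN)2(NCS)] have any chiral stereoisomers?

An octahedron has six vertices in three trans pairs; every non-trans pair is cis.
There are 3 geometric isomers: NH3 mer, CN trans; NH3 mer, CN cis; NH3 fac, CN cis.
Each arrangement has an internal mirror plane or centre of symmetry, so none is chiral.

no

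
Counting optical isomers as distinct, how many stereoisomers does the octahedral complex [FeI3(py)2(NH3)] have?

3

The six octahedral sites form three mutually perpendicular trans pairs.
Working through the distinct placements yields 3 geometric isomers: I mer, py trans; I mer, py cis; I fac, py cis.
Each arrangement has an internal mirror plane or centre of symmetry, so none is chiral.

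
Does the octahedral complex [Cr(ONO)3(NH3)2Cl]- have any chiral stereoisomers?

Systematic placement gives 3 geometric isomers: ONO mer, NH3 cis; ONO mer, NH3 trans; ONO fac, NH3 cis.
Each arrangement has an internal mirror plane or centre of symmetry, so none is chiral.

no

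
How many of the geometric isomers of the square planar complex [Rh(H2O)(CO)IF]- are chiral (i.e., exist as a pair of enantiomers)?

A square has two trans pairs of vertices; adjacent vertices are cis.
Working through the distinct placements yields 3 geometric isomers: (CO/H2O trans, F/I trans); (CO/I trans, F/H2O trans); (CO/F trans, H2O/I trans).
Each arrangement has an internal mirror plane or centre of symmetry, so none is chiral.

0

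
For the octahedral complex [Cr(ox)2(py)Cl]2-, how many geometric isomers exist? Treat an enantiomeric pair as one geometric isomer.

The six octahedral sites form three mutually perpendicular trans pairs.
Each ox is bidentate and must span two cis positions.
There are 2 geometric isomers: py and Cl mutually cis (chiral); py and Cl mutually trans.

2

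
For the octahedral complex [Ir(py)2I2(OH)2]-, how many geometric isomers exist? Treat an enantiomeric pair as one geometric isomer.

5

An octahedron has six vertices in three trans pairs; every non-trans pair is cis.
Systematic placement gives 5 geometric isomers: py trans, I trans, OH trans; py cis, I trans, OH cis; py trans, I cis, OH cis; py cis, I cis, OH cis (chiral); py cis, I cis, OH trans.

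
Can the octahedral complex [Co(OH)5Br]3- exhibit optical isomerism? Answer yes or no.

Only one geometric arrangement is possible.

no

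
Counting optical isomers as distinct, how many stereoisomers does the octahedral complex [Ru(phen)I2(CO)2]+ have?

4

Each phen is bidentate and must span two cis positions.
Systematic placement gives 3 geometric isomers: I cis, CO trans; I cis, CO cis (chiral); I trans, CO cis.
One of these lacks any improper symmetry element and so occurs as an enantiomeric pair, giving 3 + 1 = 4 stereoisomers in total.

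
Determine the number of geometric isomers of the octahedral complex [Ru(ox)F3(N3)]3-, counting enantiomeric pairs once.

2

In an octahedral complex each vertex has one trans partner and four cis neighbours.
Each ox is bidentate and must span two cis positions.
Systematic placement gives 2 geometric isomers: F mer; F fac.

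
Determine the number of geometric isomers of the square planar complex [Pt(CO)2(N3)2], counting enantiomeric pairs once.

2

In a square planar complex each vertex has one trans partner and two cis neighbours.
The distinct arrangements are (2 in all): CO cis; CO trans.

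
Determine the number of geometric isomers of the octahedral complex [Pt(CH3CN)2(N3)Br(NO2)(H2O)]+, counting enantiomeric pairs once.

9

In an octahedral complex each vertex has one trans partner and four cis neighbours.
Exhaustive case analysis gives 9 geometric isomers.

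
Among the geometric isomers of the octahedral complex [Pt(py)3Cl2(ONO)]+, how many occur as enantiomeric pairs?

0

The distinct arrangements are (3 in all): py mer, Cl trans; py mer, Cl cis; py fac, Cl cis.
Each arrangement has an internal mirror plane or centre of symmetry, so none is chiral.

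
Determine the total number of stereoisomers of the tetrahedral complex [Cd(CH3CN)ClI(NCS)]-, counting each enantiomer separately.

2

All four vertices of a tetrahedron are equivalent and mutually adjacent, so cis/trans isomerism cannot arise.
Only one geometric arrangement is possible; it has no improper symmetry element, so it exists as a pair of enantiomers (2 stereoisomers).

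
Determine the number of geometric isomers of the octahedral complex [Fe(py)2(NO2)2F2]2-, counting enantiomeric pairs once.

The six octahedral sites form three mutually perpendicular trans pairs.
Systematic placement gives 5 geometric isomers: py trans, NO2 trans, F trans; py cis, NO2 cis, F trans; py trans, NO2 cis, F cis; py cis, NO2 cis, F cis (chiral); py cis, NO2 trans, F cis.

5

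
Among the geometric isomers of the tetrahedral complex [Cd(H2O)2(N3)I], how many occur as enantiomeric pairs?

Only one geometric arrangement is possible.

0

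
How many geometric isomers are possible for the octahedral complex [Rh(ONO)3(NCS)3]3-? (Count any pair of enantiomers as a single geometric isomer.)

2

Systematic placement gives 2 geometric isomers: ONO mer; ONO fac.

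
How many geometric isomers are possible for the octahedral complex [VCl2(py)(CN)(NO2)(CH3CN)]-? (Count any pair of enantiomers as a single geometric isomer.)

9

In an octahedral complex each vertex has one trans partner and four cis neighbours.
Exhaustive case analysis gives 9 geometric isomers.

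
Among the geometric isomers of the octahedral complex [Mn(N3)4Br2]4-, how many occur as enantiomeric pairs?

0

An octahedron has six vertices in three trans pairs; every non-trans pair is cis.
Systematic placement gives 2 geometric isomers: Br trans; Br cis.
Each arrangement has an internal mirror plane or centre of symmetry, so none is chiral.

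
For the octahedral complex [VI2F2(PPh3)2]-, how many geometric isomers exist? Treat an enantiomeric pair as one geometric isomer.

In an octahedral complex each vertex has one trans partner and four cis neighbours.
There are 5 geometric isomers: I trans, F trans, PPh3 trans; I cis, F trans, PPh3 cis; I cis, F cis, PPh3 trans; I cis, F cis, PPh3 cis (chiral); I trans, F cis, PPh3 cis.

5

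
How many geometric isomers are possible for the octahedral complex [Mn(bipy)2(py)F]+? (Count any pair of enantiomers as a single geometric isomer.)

In an octahedral complex each vertex has one trans partner and four cis neighbours.
Each bipy is bidentate and must span two cis positions.
The distinct arrangements are (2 in all): py and F mutually cis (chiral); py and F mutually trans.

2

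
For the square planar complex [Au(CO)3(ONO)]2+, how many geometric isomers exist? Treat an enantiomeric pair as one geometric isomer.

In a square planar complex each vertex has one trans partner and two cis neighbours.
Only one geometric arrangement is possible.

1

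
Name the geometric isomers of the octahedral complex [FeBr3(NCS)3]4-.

fac and mer

Working through the distinct placements yields 2 geometric isomers: Br mer; Br fac.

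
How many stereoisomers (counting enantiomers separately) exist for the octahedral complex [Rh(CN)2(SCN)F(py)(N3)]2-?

15

An octahedron has six vertices in three trans pairs; every non-trans pair is cis.
Exhaustive case analysis gives 9 geometric isomers.
Of these, 6 lack any improper symmetry element and so occur as enantiomeric pairs, giving 9 + 6 = 15 stereoisomers in total.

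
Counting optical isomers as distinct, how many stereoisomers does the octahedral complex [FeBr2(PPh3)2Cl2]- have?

The six octahedral sites form three mutually perpendicular trans pairs.
Systematic placement gives 5 geometric isomers: Br trans, PPh3 trans, Cl trans; Br trans, PPh3 cis, Cl cis; Br cis, PPh3 trans, Cl cis; Br cis, PPh3 cis, Cl cis (chiral); Br cis, PPh3 cis, Cl trans.
One of these lacks any improper symmetry element and so occurs as an enantiomeric pair, giving 5 + 1 = 6 stereoisomers in total.

6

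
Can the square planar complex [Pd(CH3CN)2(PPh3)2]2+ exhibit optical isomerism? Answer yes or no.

A square has two trans pairs of vertices; adjacent vertices are cis.
Systematic placement gives 2 geometric isomers: CH3CN cis; CH3CN trans.
Each arrangement has an internal mirror plane or centre of symmetry, so none is chiral.

no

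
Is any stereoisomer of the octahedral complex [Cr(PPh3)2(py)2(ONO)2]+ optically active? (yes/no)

The six octahedral sites form three mutually perpendicular trans pairs.
There are 5 geometric isomers: PPh3 trans, py trans, ONO trans; PPh3 cis, py cis, ONO trans; PPh3 cis, py trans, ONO cis; PPh3 cis, py cis, ONO cis (chiral); PPh3 trans, py cis, ONO cis.
One of these lacks any improper symmetry element and so occurs as an enantiomeric pair, giving 5 + 1 = 6 stereoisomers in total.

yes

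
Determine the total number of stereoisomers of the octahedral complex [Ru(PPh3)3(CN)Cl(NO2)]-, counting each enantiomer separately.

An octahedron has six vertices in three trans pairs; every non-trans pair is cis.
There are 4 geometric isomers: PPh3 mer (3 arrangements); PPh3 fac (chiral).
One of these lacks any improper symmetry element and so occurs as an enantiomeric pair, giving 4 + 1 = 5 stereoisomers in total.

5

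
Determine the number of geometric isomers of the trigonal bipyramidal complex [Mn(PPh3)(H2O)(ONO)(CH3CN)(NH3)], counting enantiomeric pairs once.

10

In a trigonal bipyramid the two axial positions differ from the three equatorial ones.
Systematic enumeration (placing each ligand type in turn and discarding arrangements equivalent by rotation or reflection) gives 10 geometric isomers.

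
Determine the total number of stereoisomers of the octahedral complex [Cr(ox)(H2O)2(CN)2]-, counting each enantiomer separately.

4

In an octahedral complex each vertex has one trans partner and four cis neighbours.
Each ox is bidentate and must span two cis positions.
Systematic placement gives 3 geometric isomers: H2O cis, CN trans; H2O cis, CN cis (chiral); H2O trans, CN cis.
One of these lacks any improper symmetry element and so occurs as an enantiomeric pair, giving 3 + 1 = 4 stereoisomers in total.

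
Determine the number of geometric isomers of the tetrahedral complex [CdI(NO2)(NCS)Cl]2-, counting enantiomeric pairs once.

All four vertices of a tetrahedron are equivalent and mutually adjacent, so cis/trans isomerism cannot arise.
Only one geometric arrangement is possible; it has no improper symmetry element, so it exists as a pair of enantiomers (2 stereoisomers).

1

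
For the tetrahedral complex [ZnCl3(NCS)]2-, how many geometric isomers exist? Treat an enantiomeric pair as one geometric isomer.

In a tetrahedral complex all four positions are equivalent and every pair of ligands is adjacent — there is no cis/trans distinction.
Only one geometric arrangement is possible.

1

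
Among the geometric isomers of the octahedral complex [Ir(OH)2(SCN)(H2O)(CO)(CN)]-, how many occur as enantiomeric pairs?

The six octahedral sites form three mutually perpendicular trans pairs.
Systematic enumeration (placing each ligand type in turn and discarding arrangements equivalent by rotation or reflection) gives 9 geometric isomers.
Of these, 6 lack any improper symmetry element and so occur as enantiomeric pairs, giving 9 + 6 = 15 stereoisomers in total.

6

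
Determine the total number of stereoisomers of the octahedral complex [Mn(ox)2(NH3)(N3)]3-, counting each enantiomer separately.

3

The six octahedral sites form three mutually perpendicular trans pairs.
Each ox is bidentate and must span two cis positions.
Systematic placement gives 2 geometric isomers: NH3 and N3 mutually trans; NH3 and N3 mutually cis (chiral).
One of these lacks any improper symmetry element and so occurs as an enantiomeric pair, giving 2 + 1 = 3 stereoisomers in total.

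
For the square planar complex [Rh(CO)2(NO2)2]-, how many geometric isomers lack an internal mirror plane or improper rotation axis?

In a square planar complex each vertex has one trans partner and two cis neighbours.
There are 2 geometric isomers: CO cis; CO trans.
Each arrangement has an internal mirror plane or centre of symmetry, so none is chiral.

0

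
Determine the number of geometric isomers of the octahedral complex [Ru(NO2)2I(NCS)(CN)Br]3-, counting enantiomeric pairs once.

Placing the ligands in turn and identifying arrangements related by rotation or reflection leaves 9 distinct geometric isomers.

9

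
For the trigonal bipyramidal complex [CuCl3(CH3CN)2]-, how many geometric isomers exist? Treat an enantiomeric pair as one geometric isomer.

3

A trigonal bipyramid has two axial and three equatorial sites, which are chemically inequivalent.
The distinct arrangements are (3 in all): CH3CN both axial; CH3CN one axial, one equatorial; CH3CN both equatorial.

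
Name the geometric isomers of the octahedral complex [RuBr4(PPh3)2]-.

cis and trans

The six octahedral sites form three mutually perpendicular trans pairs.
There are 2 geometric isomers: PPh3 trans; PPh3 cis.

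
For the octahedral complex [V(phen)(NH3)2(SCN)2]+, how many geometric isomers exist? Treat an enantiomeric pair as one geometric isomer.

In an octahedral complex each vertex has one trans partner and four cis neighbours.
Each phen is bidentate and must span two cis positions.
Working through the distinct placements yields 3 geometric isomers: NH3 trans, SCN cis; NH3 cis, SCN cis (chiral); NH3 cis, SCN trans.

3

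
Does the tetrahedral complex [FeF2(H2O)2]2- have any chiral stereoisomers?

no

All four vertices of a tetrahedron are equivalent and mutually adjacent, so cis/trans isomerism cannot arise.
Only one geometric arrangement is possible.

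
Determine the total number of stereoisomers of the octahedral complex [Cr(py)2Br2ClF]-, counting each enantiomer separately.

The six octahedral sites form three mutually perpendicular trans pairs.
There are 6 geometric isomers: py trans, Br trans; py cis, Br trans; py trans, Br cis; py cis, Br cis (3 arrangements, 2 chiral).
Of these, 2 lack any improper symmetry element and so occur as enantiomeric pairs, giving 6 + 2 = 8 stereoisomers in total.

8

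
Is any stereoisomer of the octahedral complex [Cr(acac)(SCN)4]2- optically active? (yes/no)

The six octahedral sites form three mutually perpendicular trans pairs.
Each acac is bidentate and must span two cis positions.
Only one geometric arrangement is possible.

no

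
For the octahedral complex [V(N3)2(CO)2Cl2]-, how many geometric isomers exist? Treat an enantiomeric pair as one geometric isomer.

5

In an octahedral complex each vertex has one trans partner and four cis neighbours.
Working through the distinct placements yields 5 geometric isomers: N3 trans, CO trans, Cl trans; N3 cis, CO trans, Cl cis; N3 trans, CO cis, Cl cis; N3 cis, CO cis, Cl cis (chiral); N3 cis, CO cis, Cl trans.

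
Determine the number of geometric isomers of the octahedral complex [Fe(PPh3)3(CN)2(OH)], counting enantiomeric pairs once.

In an octahedral complex each vertex has one trans partner and four cis neighbours.
Working through the distinct placements yields 3 geometric isomers: PPh3 mer, CN trans; PPh3 mer, CN cis; PPh3 fac, CN cis.

3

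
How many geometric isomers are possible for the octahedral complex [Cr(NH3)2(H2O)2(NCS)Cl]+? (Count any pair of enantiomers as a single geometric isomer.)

An octahedron has six vertices in three trans pairs; every non-trans pair is cis.
Working through the distinct placements yields 6 geometric isomers: NH3 trans, H2O cis; NH3 cis, H2O cis (3 arrangements, 2 chiral); NH3 trans, H2O trans; NH3 cis, H2O trans.

6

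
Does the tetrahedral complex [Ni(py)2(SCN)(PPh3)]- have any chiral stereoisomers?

no

In a tetrahedral complex all four positions are equivalent and every pair of ligands is adjacent — there is no cis/trans distinction.
Only one geometric arrangement is possible.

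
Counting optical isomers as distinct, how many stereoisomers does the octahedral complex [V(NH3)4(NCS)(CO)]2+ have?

2

In an octahedral complex each vertex has one trans partner and four cis neighbours.
There are 2 geometric isomers: NCS and CO mutually trans; NCS and CO mutually cis.
Each arrangement has an internal mirror plane or centre of symmetry, so none is chiral.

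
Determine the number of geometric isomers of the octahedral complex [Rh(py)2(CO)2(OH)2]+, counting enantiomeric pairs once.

5

The six octahedral sites form three mutually perpendicular trans pairs.
Systematic placement gives 5 geometric isomers: py trans, CO trans, OH trans; py cis, CO trans, OH cis; py trans, CO cis, OH cis; py cis, CO cis, OH cis (chiral); py cis, CO cis, OH trans.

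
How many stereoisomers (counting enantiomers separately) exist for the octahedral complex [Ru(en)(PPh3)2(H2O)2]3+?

4

The six octahedral sites form three mutually perpendicular trans pairs.
Each en is bidentate and must span two cis positions.
Systematic placement gives 3 geometric isomers: PPh3 cis, H2O trans; PPh3 cis, H2O cis (chiral); PPh3 trans, H2O cis.
One of these lacks any improper symmetry element and so occurs as an enantiomeric pair, giving 3 + 1 = 4 stereoisomers in total.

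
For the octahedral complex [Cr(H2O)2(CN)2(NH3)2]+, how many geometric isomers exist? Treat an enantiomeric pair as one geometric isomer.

5

An octahedron has six vertices in three trans pairs; every non-trans pair is cis.
Working through the distinct placements yields 5 geometric isomers: H2O trans, CN trans, NH3 trans; H2O cis, CN trans, NH3 cis; H2O cis, CN cis, NH3 trans; H2O cis, CN cis, NH3 cis (chiral); H2O trans, CN cis, NH3 cis.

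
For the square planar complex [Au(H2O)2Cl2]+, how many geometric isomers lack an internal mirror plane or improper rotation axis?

0

A square has two trans pairs of vertices; adjacent vertices are cis.
There are 2 geometric isomers: H2O cis; H2O trans.
Each arrangement has an internal mirror plane or centre of symmetry, so none is chiral.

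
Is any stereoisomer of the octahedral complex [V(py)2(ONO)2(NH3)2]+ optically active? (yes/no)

The six octahedral sites form three mutually perpendicular trans pairs.
Systematic placement gives 5 geometric isomers: py trans, ONO trans, NH3 trans; py cis, ONO cis, NH3 trans; py trans, ONO cis, NH3 cis; py cis, ONO cis, NH3 cis (chiral); py cis, ONO trans, NH3 cis.
One of these lacks any improper symmetry element and so occurs as an enantiomeric pair, giving 5 + 1 = 6 stereoisomers in total.

yes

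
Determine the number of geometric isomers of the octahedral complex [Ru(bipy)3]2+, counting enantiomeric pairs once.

1

The six octahedral sites form three mutually perpendicular trans pairs.
Each bipy is bidentate and must span two cis positions.
Only one geometric arrangement is possible; it has no improper symmetry element, so it exists as a pair of enantiomers (2 stereoisomers).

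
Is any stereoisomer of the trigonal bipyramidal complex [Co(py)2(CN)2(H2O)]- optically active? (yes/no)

yes

In a trigonal bipyramid the two axial positions differ from the three equatorial ones.
Systematic enumeration (placing each ligand type in turn and discarding arrangements equivalent by rotation or reflection) gives 5 geometric isomers.
One of these lacks any improper symmetry element and so occurs as an enantiomeric pair, giving 5 + 1 = 6 stereoisomers in total.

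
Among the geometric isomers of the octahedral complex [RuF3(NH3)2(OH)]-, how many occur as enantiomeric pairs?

The six octahedral sites form three mutually perpendicular trans pairs.
The distinct arrangements are (3 in all): F mer, NH3 cis; F mer, NH3 trans; F fac, NH3 cis.
Each arrangement has an internal mirror plane or centre of symmetry, so none is chiral.

0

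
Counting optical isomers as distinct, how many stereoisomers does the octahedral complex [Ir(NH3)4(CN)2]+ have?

2

In an octahedral complex each vertex has one trans partner and four cis neighbours.
There are 2 geometric isomers: CN trans; CN cis.
Each arrangement has an internal mirror plane or centre of symmetry, so none is chiral.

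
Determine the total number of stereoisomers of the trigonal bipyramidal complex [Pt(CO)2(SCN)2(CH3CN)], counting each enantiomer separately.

6

In a trigonal bipyramid the two axial positions differ from the three equatorial ones.
Systematic enumeration (placing each ligand type in turn and discarding arrangements equivalent by rotation or reflection) gives 5 geometric isomers.
One of these lacks any improper symmetry element and so occurs as an enantiomeric pair, giving 5 + 1 = 6 stereoisomers in total.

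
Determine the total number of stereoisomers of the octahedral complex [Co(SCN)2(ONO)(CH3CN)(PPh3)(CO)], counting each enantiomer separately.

15

An octahedron has six vertices in three trans pairs; every non-trans pair is cis.
Systematic enumeration (placing each ligand type in turn and discarding arrangements equivalent by rotation or reflection) gives 9 geometric isomers.
Of these, 6 lack any improper symmetry element and so occur as enantiomeric pairs, giving 9 + 6 = 15 stereoisomers in total.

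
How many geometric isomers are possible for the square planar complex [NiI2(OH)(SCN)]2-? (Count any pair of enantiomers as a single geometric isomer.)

2

A square has two trans pairs of vertices; adjacent vertices are cis.
There are 2 geometric isomers: I cis; I trans.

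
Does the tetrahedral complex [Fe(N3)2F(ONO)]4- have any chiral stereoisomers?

no

All four vertices of a tetrahedron are equivalent and mutually adjacent, so cis/trans isomerism cannot arise.
Only one geometric arrangement is possible.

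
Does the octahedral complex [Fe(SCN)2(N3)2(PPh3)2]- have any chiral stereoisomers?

Working through the distinct placements yields 5 geometric isomers: SCN trans, N3 trans, PPh3 trans; SCN cis, N3 trans, PPh3 cis; SCN trans, N3 cis, PPh3 cis; SCN cis, N3 cis, PPh3 cis (chiral); SCN cis, N3 cis, PPh3 trans.
One of these lacks any improper symmetry element and so occurs as an enantiomeric pair, giving 5 + 1 = 6 stereoisomers in total.

yes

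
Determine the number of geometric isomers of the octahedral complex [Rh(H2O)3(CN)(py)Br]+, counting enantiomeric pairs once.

The distinct arrangements are (4 in all): H2O mer (3 arrangements); H2O fac (chiral).

4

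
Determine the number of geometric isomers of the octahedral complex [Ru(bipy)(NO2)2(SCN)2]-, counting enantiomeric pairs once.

Each bipy is bidentate and must span two cis positions.
Systematic placement gives 3 geometric isomers: NO2 trans, SCN cis; NO2 cis, SCN cis (chiral); NO2 cis, SCN trans.

3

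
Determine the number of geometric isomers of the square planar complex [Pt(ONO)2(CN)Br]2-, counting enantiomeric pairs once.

In a square planar complex each vertex has one trans partner and two cis neighbours.
The distinct arrangements are (2 in all): ONO cis; ONO trans.

2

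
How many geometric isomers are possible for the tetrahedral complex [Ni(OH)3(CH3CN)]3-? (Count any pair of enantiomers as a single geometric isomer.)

All four vertices of a tetrahedron are equivalent and mutually adjacent, so cis/trans isomerism cannot arise.
Only one geometric arrangement is possible.

1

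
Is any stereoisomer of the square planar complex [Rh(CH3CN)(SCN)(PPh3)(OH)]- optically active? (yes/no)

no

A square has two trans pairs of vertices; adjacent vertices are cis.
Working through the distinct placements yields 3 geometric isomers: (CH3CN/PPh3 trans, OH/SCN trans); (CH3CN/SCN trans, OH/PPh3 trans); (CH3CN/OH trans, PPh3/SCN trans).
Each arrangement has an internal mirror plane or centre of symmetry, so none is chiral.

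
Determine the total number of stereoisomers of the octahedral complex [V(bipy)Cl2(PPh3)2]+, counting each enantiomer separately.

The six octahedral sites form three mutually perpendicular trans pairs.
Each bipy is bidentate and must span two cis positions.
There are 3 geometric isomers: Cl trans, PPh3 cis; Cl cis, PPh3 cis (chiral); Cl cis, PPh3 trans.
One of these lacks any improper symmetry element and so occurs as an enantiomeric pair, giving 3 + 1 = 4 stereoisomers in total.

4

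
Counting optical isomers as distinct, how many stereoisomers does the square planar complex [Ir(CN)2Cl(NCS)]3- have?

In a square planar complex each vertex has one trans partner and two cis neighbours.
There are 2 geometric isomers: CN cis; CN trans.
Each arrangement has an internal mirror plane or centre of symmetry, so none is chiral.

2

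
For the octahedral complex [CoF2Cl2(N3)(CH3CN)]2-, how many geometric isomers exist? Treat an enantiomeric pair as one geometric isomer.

6

An octahedron has six vertices in three trans pairs; every non-trans pair is cis.
The distinct arrangements are (6 in all): F cis, Cl cis (3 arrangements, 2 chiral); F trans, Cl cis; F cis, Cl trans; F trans, Cl trans.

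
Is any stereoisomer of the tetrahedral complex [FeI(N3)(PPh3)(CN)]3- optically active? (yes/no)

yes

All four vertices of a tetrahedron are equivalent and mutually adjacent, so cis/trans isomerism cannot arise.
Only one geometric arrangement is possible; it has no improper symmetry element, so it exists as a pair of enantiomers (2 stereoisomers).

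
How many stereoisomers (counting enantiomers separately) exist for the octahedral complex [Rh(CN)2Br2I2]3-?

An octahedron has six vertices in three trans pairs; every non-trans pair is cis.
There are 5 geometric isomers: CN trans, Br trans, I trans; CN cis, Br trans, I cis; CN cis, Br cis, I trans; CN cis, Br cis, I cis (chiral); CN trans, Br cis, I cis.
One of these lacks any improper symmetry element and so occurs as an enantiomeric pair, giving 5 + 1 = 6 stereoisomers in total.

6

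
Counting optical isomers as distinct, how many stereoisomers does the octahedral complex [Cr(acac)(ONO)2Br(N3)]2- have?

In an octahedral complex each vertex has one trans partner and four cis neighbours.
Each acac is bidentate and must span two cis positions.
Working through the distinct placements yields 4 geometric isomers: ONO cis (3 arrangements, 2 chiral); ONO trans.
Of these, 2 lack any improper symmetry element and so occur as enantiomeric pairs, giving 4 + 2 = 6 stereoisomers in total.

6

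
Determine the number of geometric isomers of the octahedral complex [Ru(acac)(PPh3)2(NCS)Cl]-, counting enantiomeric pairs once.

The six octahedral sites form three mutually perpendicular trans pairs.
Each acac is bidentate and must span two cis positions.
Systematic placement gives 4 geometric isomers: PPh3 cis (3 arrangements, 2 chiral); PPh3 trans.

4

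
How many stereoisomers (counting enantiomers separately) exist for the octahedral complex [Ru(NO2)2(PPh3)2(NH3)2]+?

An octahedron has six vertices in three trans pairs; every non-trans pair is cis.
There are 5 geometric isomers: NO2 trans, PPh3 trans, NH3 trans; NO2 cis, PPh3 cis, NH3 trans; NO2 cis, PPh3 trans, NH3 cis; NO2 cis, PPh3 cis, NH3 cis (chiral); NO2 trans, PPh3 cis, NH3 cis.
One of these lacks any improper symmetry element and so occurs as an enantiomeric pair, giving 5 + 1 = 6 stereoisomers in total.

6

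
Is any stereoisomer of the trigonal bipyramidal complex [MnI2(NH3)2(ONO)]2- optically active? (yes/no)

yes

Systematic enumeration (placing each ligand type in turn and discarding arrangements equivalent by rotation or reflection) gives 5 geometric isomers.
One of these lacks any improper symmetry element and so occurs as an enantiomeric pair, giving 5 + 1 = 6 stereoisomers in total.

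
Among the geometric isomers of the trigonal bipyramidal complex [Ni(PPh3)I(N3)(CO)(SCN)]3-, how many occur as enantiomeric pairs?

10

Placing the ligands in turn and identifying arrangements related by rotation or reflection leaves 10 distinct geometric isomers.
Of these, 10 lack any improper symmetry element and so occur as enantiomeric pairs, giving 10 + 10 = 20 stereoisomers in total.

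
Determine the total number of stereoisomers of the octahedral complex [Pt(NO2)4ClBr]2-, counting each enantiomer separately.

An octahedron has six vertices in three trans pairs; every non-trans pair is cis.
The distinct arrangements are (2 in all): Cl and Br mutually trans; Cl and Br mutually cis.
Each arrangement has an internal mirror plane or centre of symmetry, so none is chiral.

2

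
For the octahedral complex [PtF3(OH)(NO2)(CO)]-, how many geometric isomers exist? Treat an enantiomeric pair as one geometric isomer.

In an octahedral complex each vertex has one trans partner and four cis neighbours.
Working through the distinct placements yields 4 geometric isomers: F mer (3 arrangements); F fac (chiral).

4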